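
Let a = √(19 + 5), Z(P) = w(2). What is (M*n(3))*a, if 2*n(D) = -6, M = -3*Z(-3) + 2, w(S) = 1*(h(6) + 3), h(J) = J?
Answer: 150*√6 ≈ 367.42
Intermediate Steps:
w(S) = 9 (w(S) = 1*(6 + 3) = 1*9 = 9)
Z(P) = 9
M = -25 (M = -3*9 + 2 = -27 + 2 = -25)
a = 2*√6 (a = √24 = 2*√6 ≈ 4.8990)
n(D) = -3 (n(D) = (½)*(-6) = -3)
(M*n(3))*a = (-25*(-3))*(2*√6) = 75*(2*√6) = 150*√6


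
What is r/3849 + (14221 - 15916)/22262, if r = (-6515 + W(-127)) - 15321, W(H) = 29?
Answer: -163997163/28562146 ≈ -5.7418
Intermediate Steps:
r = -21807 (r = (-6515 + 29) - 15321 = -6486 - 15321 = -21807)
r/3849 + (14221 - 15916)/22262 = -21807/3849 + (14221 - 15916)/22262 = -21807*1/3849 - 1695*1/22262 = -7269/1283 - 1695/22262 = -163997163/28562146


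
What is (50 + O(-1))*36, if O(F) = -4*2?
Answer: 1512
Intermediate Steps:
O(F) = -8
(50 + O(-1))*36 = (50 - 8)*36 = 42*36 = 1512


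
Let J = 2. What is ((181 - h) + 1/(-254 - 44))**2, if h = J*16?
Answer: 1971448801/88804 ≈ 22200.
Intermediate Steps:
h = 32 (h = 2*16 = 32)
((181 - h) + 1/(-254 - 44))**2 = ((181 - 1*32) + 1/(-254 - 44))**2 = ((181 - 32) + 1/(-298))**2 = (149 - 1/298)**2 = (44401/298)**2 = 1971448801/88804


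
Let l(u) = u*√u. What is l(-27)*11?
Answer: -891*I*√3 ≈ -1543.3*I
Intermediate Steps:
l(u) = u^(3/2)
l(-27)*11 = (-27)^(3/2)*11 = -81*I*√3*11 = -891*I*√3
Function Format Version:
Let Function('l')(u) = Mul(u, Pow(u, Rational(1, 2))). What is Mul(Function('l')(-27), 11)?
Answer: Mul(-891, I, Pow(3, Rational(1, 2))) ≈ Mul(-1543.3, I)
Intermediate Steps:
Function('l')(u) = Pow(u, Rational(3, 2))
Mul(Function('l')(-27), 11) = Mul(Pow(-27, Rational(3, 2)), 11) = Mul(Mul(-81, I, Pow(3, Rational(1, 2))), 11) = Mul(-891, I, Pow(3, Rational(1, 2)))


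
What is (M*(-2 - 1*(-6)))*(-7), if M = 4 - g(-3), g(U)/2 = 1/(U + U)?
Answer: -364/3 ≈ -121.33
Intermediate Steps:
g(U) = 1/U (g(U) = 2/(U + U) = 2/((2*U)) = 2*(1/(2*U)) = 1/U)
M = 13/3 (M = 4 - 1/(-3) = 4 - 1*(-⅓) = 4 + ⅓ = 13/3 ≈ 4.3333)
(M*(-2 - 1*(-6)))*(-7) = (13*(-2 - 1*(-6))/3)*(-7) = (13*(-2 + 6)/3)*(-7) = ((13/3)*4)*(-7) = (52/3)*(-7) = -364/3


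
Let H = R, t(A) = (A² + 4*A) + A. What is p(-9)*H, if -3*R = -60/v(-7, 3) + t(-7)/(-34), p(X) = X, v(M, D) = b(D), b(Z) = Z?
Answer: -1041/17 ≈ -61.235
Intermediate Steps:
t(A) = A² + 5*A
v(M, D) = D
R = 347/51 (R = -(-60/3 - 7*(5 - 7)/(-34))/3 = -(-60*⅓ - 7*(-2)*(-1/34))/3 = -(-20 + 14*(-1/34))/3 = -(-20 - 7/17)/3 = -⅓*(-347/17) = 347/51 ≈ 6.8039)
H = 347/51 ≈ 6.8039
p(-9)*H = -9*347/51 = -1041/17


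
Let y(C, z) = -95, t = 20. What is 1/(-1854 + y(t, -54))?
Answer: -1/1949 ≈ -0.00051308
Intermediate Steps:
1/(-1854 + y(t, -54)) = 1/(-1854 - 95) = 1/(-1949) = -1/1949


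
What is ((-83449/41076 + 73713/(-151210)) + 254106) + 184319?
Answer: 1361543365327261/3105550980 ≈ 4.3842e+5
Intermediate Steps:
((-83449/41076 + 73713/(-151210)) + 254106) + 184319 = ((-83449*1/41076 + 73713*(-1/151210)) + 254106) + 184319 = ((-83449/41076 - 73713/151210) + 254106) + 184319 = (-7823079239/3105550980 + 254106) + 184319 = 789131314244641/3105550980 + 184319 = 1361543365327261/3105550980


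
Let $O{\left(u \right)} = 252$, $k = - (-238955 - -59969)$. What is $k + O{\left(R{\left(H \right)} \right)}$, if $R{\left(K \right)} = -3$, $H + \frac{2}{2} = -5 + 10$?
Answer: $179238$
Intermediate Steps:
$H = 4$ ($H = -1 + \left(-5 + 10\right) = -1 + 5 = 4$)
$k = 178986$ ($k = - (-238955 + 59969) = \left(-1\right) \left(-178986\right) = 178986$)
$k + O{\left(R{\left(H \right)} \right)} = 178986 + 252 = 179238$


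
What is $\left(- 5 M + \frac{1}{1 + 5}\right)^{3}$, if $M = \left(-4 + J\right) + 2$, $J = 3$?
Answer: $- \frac{24389}{216} \approx -112.91$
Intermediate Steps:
$M = 1$ ($M = \left(-4 + 3\right) + 2 = -1 + 2 = 1$)
$\left(- 5 M + \frac{1}{1 + 5}\right)^{3} = \left(\left(-5\right) 1 + \frac{1}{1 + 5}\right)^{3} = \left(-5 + \frac{1}{6}\right)^{3} = \left(- \frac{29}{6}\right)^{3} = - \frac{24389}{216}$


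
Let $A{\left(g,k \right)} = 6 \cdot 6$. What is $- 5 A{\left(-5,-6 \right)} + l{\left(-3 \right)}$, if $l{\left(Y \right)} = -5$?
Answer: $-185$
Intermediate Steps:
$A{\left(g,k \right)} = 36$
$- 5 A{\left(-5,-6 \right)} + l{\left(-3 \right)} = \left(-5\right) 36 - 5 = -180 - 5 = -185$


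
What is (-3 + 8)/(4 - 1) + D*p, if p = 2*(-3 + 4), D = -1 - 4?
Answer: -25/3 ≈ -8.3333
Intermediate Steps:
D = -5
p = 2 (p = 2*1 = 2)
(-3 + 8)/(4 - 1) + D*p = (-3 + 8)/(4 - 1) - 5*2 = 5/3 - 10 = -25/3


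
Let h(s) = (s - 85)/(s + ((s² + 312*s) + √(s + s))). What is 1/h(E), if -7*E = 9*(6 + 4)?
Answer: 37818/959 - 6*I*√35/685 ≈ 39.435 - 0.05182*I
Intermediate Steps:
E = -90/7 (E = -9*(6 + 4)/7 = -9*10/7 = -⅐*90 = -90/7 ≈ -12.857)
h(s) = (-85 + s)/(s² + 313*s + √2*√s) (h(s) = (-85 + s)/(s + ((s² + 312*s) + √(2*s))) = (-85 + s)/(s + ((s² + 312*s) + √2*√s)) = (-85 + s)/(s + (s² + 312*s + √2*√s)) = (-85 + s)/(s² + 313*s + √2*√s))
1/h(E) = 1/((-85 - 90/7)/((-90/7)² + 313*(-90/7) + √2*√(-90/7))) = 1/(-685/7/(8100/49 - 28170/7 + √2*(3*I*√70/7))) = 1/(-685/7/(8100/49 - 28170/7 + 6*I*√35/7)) = 1/(-685/7/(-189090/49 + 6*I*√35/7)) = 1/(-685/(7*(-189090/49 + 6*I*√35/7))) = 37818/959 - 6*I*√35/685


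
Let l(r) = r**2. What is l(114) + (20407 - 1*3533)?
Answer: 29870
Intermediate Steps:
l(114) + (20407 - 1*3533) = 114**2 + (20407 - 1*3533) = 12996 + (20407 - 3533) = 12996 + 16874 = 29870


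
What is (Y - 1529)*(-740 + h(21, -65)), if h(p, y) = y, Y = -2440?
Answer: 3195045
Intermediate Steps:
(Y - 1529)*(-740 + h(21, -65)) = (-2440 - 1529)*(-740 - 65) = -3969*(-805) = 3195045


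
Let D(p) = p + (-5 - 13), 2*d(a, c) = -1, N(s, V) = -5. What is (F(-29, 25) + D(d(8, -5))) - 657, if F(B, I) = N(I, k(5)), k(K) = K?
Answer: -1361/2 ≈ -680.50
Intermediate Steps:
d(a, c) = -½ (d(a, c) = (½)*(-1) = -½)
D(p) = -18 + p (D(p) = p - 18 = -18 + p)
F(B, I) = -5
(F(-29, 25) + D(d(8, -5))) - 657 = (-5 + (-18 - ½)) - 657 = (-5 - 37/2) - 657 = -47/2 - 657 = -1361/2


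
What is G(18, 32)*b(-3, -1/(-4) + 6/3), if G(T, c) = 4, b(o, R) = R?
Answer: 9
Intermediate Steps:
G(18, 32)*b(-3, -1/(-4) + 6/3) = 4*(-1/(-4) + 6/3) = 4*(-1*(-1/4) + 6*(1/3)) = 4*(1/4 + 2) = 4*(9/4) = 9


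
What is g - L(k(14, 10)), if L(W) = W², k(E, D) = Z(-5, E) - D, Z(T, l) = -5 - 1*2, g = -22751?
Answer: -23040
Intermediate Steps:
Z(T, l) = -7 (Z(T, l) = -5 - 2 = -7)
k(E, D) = -7 - D
g - L(k(14, 10)) = -22751 - (-7 - 1*10)² = -22751 - (-7 - 10)² = -22751 - 1*(-17)² = -22751 - 1*289 = -22751 - 289 = -23040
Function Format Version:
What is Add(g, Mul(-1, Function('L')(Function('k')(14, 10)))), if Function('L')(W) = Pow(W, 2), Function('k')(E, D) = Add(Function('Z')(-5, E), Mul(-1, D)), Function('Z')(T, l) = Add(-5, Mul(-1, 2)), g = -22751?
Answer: -23040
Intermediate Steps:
Function('Z')(T, l) = -7 (Function('Z')(T, l) = Add(-5, -2) = -7)
Function('k')(E, D) = Add(-7, Mul(-1, D))
Add(g, Mul(-1, Function('L')(Function('k')(14, 10)))) = Add(-22751, Mul(-1, Pow(Add(-7, Mul(-1, 10)), 2))) = Add(-22751, Mul(-1, Pow(Add(-7, -10), 2))) = Add(-22751, Mul(-1, Pow(-17, 2))) = Add(-22751, Mul(-1, 289)) = Add(-22751, -289) = -23040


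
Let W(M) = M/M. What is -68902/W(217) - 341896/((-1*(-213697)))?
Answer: -14724492590/213697 ≈ -68904.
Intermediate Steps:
W(M) = 1
-68902/W(217) - 341896/((-1*(-213697))) = -68902/1 - 341896/((-1*(-213697))) = -68902*1 - 341896/213697 = -68902 - 341896*1/213697 = -68902 - 341896/213697 = -14724492590/213697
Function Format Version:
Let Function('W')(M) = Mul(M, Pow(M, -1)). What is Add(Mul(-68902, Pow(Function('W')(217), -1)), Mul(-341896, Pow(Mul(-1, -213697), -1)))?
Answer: Rational(-14724492590, 213697) ≈ -68904.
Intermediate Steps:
Function('W')(M) = 1
Add(Mul(-68902, Pow(Function('W')(217), -1)), Mul(-341896, Pow(Mul(-1, -213697), -1))) = Add(Mul(-68902, Pow(1, -1)), Mul(-341896, Pow(Mul(-1, -213697), -1))) = Add(Mul(-68902, 1), Mul(-341896, Pow(213697, -1))) = Add(-68902, Mul(-341896, Rational(1, 213697))) = Add(-68902, Rational(-341896, 213697)) = Rational(-14724492590, 213697)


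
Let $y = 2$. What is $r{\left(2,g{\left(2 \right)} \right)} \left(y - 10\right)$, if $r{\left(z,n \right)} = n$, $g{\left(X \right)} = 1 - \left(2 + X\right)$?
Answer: $24$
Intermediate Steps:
$g{\left(X \right)} = -1 - X$ ($g{\left(X \right)} = 1 - \left(2 + X\right) = -1 - X$)
$r{\left(2,g{\left(2 \right)} \right)} \left(y - 10\right) = \left(-1 - 2\right) \left(2 - 10\right) = \left(-1 - 2\right) \left(-8\right) = \left(-3\right) \left(-8\right) = 24$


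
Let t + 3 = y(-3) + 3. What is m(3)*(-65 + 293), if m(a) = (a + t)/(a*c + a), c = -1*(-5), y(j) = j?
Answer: 0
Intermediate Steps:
c = 5
t = -3 (t = -3 + (-3 + 3) = -3 + 0 = -3)
m(a) = (-3 + a)/(6*a) (m(a) = (a - 3)/(a*5 + a) = (-3 + a)/(5*a + a) = (-3 + a)/((6*a)) = (-3 + a)*(1/(6*a)) = (-3 + a)/(6*a))
m(3)*(-65 + 293) = ((⅙)*(-3 + 3)/3)*(-65 + 293) = ((⅙)*(⅓)*0)*228 = 0*228 = 0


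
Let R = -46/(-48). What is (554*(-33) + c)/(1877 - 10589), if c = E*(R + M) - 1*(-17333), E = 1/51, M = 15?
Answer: 105563/969408 ≈ 0.10889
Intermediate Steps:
E = 1/51 ≈ 0.019608
R = 23/24 (R = -46*(-1/48) = 23/24 ≈ 0.95833)
c = 21215975/1224 (c = (23/24 + 15)/51 - 1*(-17333) = (1/51)*(383/24) + 17333 = 383/1224 + 17333 = 21215975/1224 ≈ 17333.)
(554*(-33) + c)/(1877 - 10589) = (554*(-33) + 21215975/1224)/(1877 - 10589) = (-18282 + 21215975/1224)/(-8712) = -1161193/1224*(-1/8712) = 105563/969408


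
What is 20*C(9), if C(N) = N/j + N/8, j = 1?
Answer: 405/2 ≈ 202.50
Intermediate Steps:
C(N) = 9*N/8 (C(N) = N/1 + N/8 = N*1 + N*(⅛) = N + N/8 = 9*N/8)
20*C(9) = 20*((9/8)*9) = 20*(81/8) = 405/2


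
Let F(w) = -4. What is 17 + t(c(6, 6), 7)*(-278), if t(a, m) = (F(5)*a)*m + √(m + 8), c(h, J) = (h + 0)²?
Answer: 280241 - 278*√15 ≈ 2.7916e+5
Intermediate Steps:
c(h, J) = h²
t(a, m) = √(8 + m) - 4*a*m (t(a, m) = (-4*a)*m + √(m + 8) = -4*a*m + √(8 + m) = √(8 + m) - 4*a*m)
17 + t(c(6, 6), 7)*(-278) = 17 + (√(8 + 7) - 4*6²*7)*(-278) = 17 + (√15 - 4*36*7)*(-278) = 17 + (√15 - 1008)*(-278) = 17 + (-1008 + √15)*(-278) = 17 + (280224 - 278*√15) = 280241 - 278*√15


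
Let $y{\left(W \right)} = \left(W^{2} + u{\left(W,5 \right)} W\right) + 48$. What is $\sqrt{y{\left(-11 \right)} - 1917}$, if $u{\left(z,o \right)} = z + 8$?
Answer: $7 i \sqrt{35} \approx 41.413 i$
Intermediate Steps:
$u{\left(z,o \right)} = 8 + z$
$y{\left(W \right)} = 48 + W^{2} + W \left(8 + W\right)$ ($y{\left(W \right)} = \left(W^{2} + \left(8 + W\right) W\right) + 48 = \left(W^{2} + W \left(8 + W\right)\right) + 48 = 48 + W^{2} + W \left(8 + W\right)$)
$\sqrt{y{\left(-11 \right)} - 1917} = \sqrt{\left(48 + \left(-11\right)^{2} - 11 \left(8 - 11\right)\right) - 1917} = \sqrt{\left(48 + 121 - -33\right) - 1917} = \sqrt{\left(48 + 121 + 33\right) - 1917} = \sqrt{202 - 1917} = \sqrt{-1715} = 7 i \sqrt{35}$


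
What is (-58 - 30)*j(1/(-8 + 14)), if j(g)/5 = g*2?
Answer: -440/3 ≈ -146.67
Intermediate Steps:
j(g) = 10*g (j(g) = 5*(g*2) = 5*(2*g) = 10*g)
(-58 - 30)*j(1/(-8 + 14)) = (-58 - 30)*(10/(-8 + 14)) = -880/6 = -88*5/3 = -440/3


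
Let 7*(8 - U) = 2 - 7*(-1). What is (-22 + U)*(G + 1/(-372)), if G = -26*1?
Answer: 1035011/2604 ≈ 397.47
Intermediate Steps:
G = -26
U = 47/7 (U = 8 - (2 - 7*(-1))/7 = 8 - (2 + 7)/7 = 8 - ⅐*9 = 8 - 9/7 = 47/7 ≈ 6.7143)
(-22 + U)*(G + 1/(-372)) = (-22 + 47/7)*(-26 + 1/(-372)) = -107*(-26 - 1/372)/7 = -107/7*(-9673/372) = 1035011/2604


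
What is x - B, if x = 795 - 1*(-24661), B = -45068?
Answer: 70524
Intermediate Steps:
x = 25456 (x = 795 + 24661 = 25456)
x - B = 25456 - 1*(-45068) = 25456 + 45068 = 70524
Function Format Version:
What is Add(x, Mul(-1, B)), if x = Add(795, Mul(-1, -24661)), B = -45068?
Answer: 70524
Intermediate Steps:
x = 25456 (x = Add(795, 24661) = 25456)
Add(x, Mul(-1, B)) = Add(25456, Mul(-1, -45068)) = Add(25456, 45068) = 70524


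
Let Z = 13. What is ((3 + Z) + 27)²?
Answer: 1849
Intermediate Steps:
((3 + Z) + 27)² = ((3 + 13) + 27)² = (16 + 27)² = 43² = 1849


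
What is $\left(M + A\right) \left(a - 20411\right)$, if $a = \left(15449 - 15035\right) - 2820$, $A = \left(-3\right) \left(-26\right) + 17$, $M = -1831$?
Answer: $39610312$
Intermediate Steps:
$A = 95$ ($A = 78 + 17 = 95$)
$a = -2406$ ($a = 414 - 2820 = -2406$)
$\left(M + A\right) \left(a - 20411\right) = \left(-1831 + 95\right) \left(-2406 - 20411\right) = \left(-1736\right) \left(-22817\right) = 39610312$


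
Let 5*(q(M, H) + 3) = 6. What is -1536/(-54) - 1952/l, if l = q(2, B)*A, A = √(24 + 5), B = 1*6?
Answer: 256/9 + 9760*√29/261 ≈ 229.82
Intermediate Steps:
B = 6
q(M, H) = -9/5 (q(M, H) = -3 + (⅕)*6 = -3 + 6/5 = -9/5)
A = √29 ≈ 5.3852
l = -9*√29/5 ≈ -9.6933
-1536/(-54) - 1952/l = -1536/(-54) - 1952*(-5*√29/261) = -1536*(-1/54) - (-9760)*√29/261 = 256/9 + 9760*√29/261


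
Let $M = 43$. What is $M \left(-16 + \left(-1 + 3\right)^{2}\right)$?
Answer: $-516$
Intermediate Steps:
$M \left(-16 + \left(-1 + 3\right)^{2}\right) = 43 \left(-16 + \left(-1 + 3\right)^{2}\right) = 43 \left(-16 + 2^{2}\right) = 43 \left(-16 + 4\right) = 43 \left(-12\right) = -516$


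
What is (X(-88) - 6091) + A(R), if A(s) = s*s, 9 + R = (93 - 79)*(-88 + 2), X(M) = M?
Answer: 1465190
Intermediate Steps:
R = -1213 (R = -9 + (93 - 79)*(-88 + 2) = -9 + 14*(-86) = -9 - 1204 = -1213)
A(s) = s²
(X(-88) - 6091) + A(R) = (-88 - 6091) + (-1213)² = -6179 + 1471369 = 1465190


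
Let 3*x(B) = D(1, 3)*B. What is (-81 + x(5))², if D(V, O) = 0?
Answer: 6561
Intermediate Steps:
x(B) = 0 (x(B) = (0*B)/3 = (⅓)*0 = 0)
(-81 + x(5))² = (-81 + 0)² = (-81)² = 6561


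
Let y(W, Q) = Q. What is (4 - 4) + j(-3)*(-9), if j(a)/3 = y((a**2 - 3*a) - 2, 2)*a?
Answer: 162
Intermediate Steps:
j(a) = 6*a (j(a) = 3*(2*a) = 6*a)
(4 - 4) + j(-3)*(-9) = (4 - 4) + (6*(-3))*(-9) = 0 - 18*(-9) = 0 + 162 = 162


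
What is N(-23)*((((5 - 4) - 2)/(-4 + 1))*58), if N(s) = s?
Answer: -1334/3 ≈ -444.67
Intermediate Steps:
N(-23)*((((5 - 4) - 2)/(-4 + 1))*58) = -23*((5 - 4) - 2)/(-4 + 1)*58 = -23*(1 - 2)/(-3)*58 = -23*(-1*(-⅓))*58 = -23*58/3 = -1334/3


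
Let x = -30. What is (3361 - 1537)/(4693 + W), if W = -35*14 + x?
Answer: 608/1391 ≈ 0.43710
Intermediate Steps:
W = -520 (W = -35*14 - 30 = -490 - 30 = -520)
(3361 - 1537)/(4693 + W) = (3361 - 1537)/(4693 - 520) = 1824/4173 = 1824*(1/4173) = 608/1391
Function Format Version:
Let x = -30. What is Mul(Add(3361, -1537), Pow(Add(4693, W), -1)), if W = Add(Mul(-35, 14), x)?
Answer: Rational(608, 1391) ≈ 0.43710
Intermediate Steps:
W = -520 (W = Add(Mul(-35, 14), -30) = Add(-490, -30) = -520)
Mul(Add(3361, -1537), Pow(Add(4693, W), -1)) = Mul(Add(3361, -1537), Pow(Add(4693, -520), -1)) = Mul(1824, Pow(4173, -1)) = Mul(1824, Rational(1, 4173)) = Rational(608, 1391)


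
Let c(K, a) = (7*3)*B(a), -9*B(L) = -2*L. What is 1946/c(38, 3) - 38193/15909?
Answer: 724386/5303 ≈ 136.60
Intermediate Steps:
B(L) = 2*L/9 (B(L) = -(-2)*L/9 = 2*L/9)
c(K, a) = 14*a/3 (c(K, a) = (7*3)*(2*a/9) = 21*(2*a/9) = 14*a/3)
1946/c(38, 3) - 38193/15909 = 1946/(((14/3)*3)) - 38193/15909 = 1946/14 - 38193*1/15909 = 1946*(1/14) - 12731/5303 = 139 - 12731/5303 = 724386/5303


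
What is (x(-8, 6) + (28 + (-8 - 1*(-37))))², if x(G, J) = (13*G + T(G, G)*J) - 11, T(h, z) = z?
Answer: 11236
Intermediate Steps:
x(G, J) = -11 + 13*G + G*J (x(G, J) = (13*G + G*J) - 11 = -11 + 13*G + G*J)
(x(-8, 6) + (28 + (-8 - 1*(-37))))² = ((-11 + 13*(-8) - 8*6) + (28 + (-8 - 1*(-37))))² = ((-11 - 104 - 48) + (28 + (-8 + 37)))² = (-163 + (28 + 29))² = (-163 + 57)² = (-106)² = 11236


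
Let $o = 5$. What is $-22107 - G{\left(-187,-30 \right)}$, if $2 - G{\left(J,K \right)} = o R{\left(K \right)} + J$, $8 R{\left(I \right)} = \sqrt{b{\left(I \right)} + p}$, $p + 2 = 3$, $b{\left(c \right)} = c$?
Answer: $-22296 + \frac{5 i \sqrt{29}}{8} \approx -22296.0 + 3.3657 i$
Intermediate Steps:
$p = 1$ ($p = -2 + 3 = 1$)
$R{\left(I \right)} = \frac{\sqrt{1 + I}}{8}$ ($R{\left(I \right)} = \frac{\sqrt{I + 1}}{8} = \frac{\sqrt{1 + I}}{8}$)
$G{\left(J,K \right)} = 2 - J - \frac{5 \sqrt{1 + K}}{8}$ ($G{\left(J,K \right)} = 2 - \left(5 \frac{\sqrt{1 + K}}{8} + J\right) = 2 - \left(\frac{5 \sqrt{1 + K}}{8} + J\right) = 2 - \left(J + \frac{5 \sqrt{1 + K}}{8}\right) = 2 - J - \frac{5 \sqrt{1 + K}}{8}$)
$-22107 - G{\left(-187,-30 \right)} = -22107 - \left(2 - -187 - \frac{5 \sqrt{1 - 30}}{8}\right) = -22107 - \left(2 + 187 - \frac{5 \sqrt{-29}}{8}\right) = -22107 - \left(2 + 187 - \frac{5 i \sqrt{29}}{8}\right) = -22107 - \left(189 - \frac{5 i \sqrt{29}}{8}\right) = -22296 + \frac{5 i \sqrt{29}}{8}$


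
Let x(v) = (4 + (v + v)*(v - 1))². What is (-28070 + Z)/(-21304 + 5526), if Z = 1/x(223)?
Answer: 275203002945919/154690166743168 ≈ 1.7791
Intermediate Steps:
x(v) = (4 + 2*v*(-1 + v))² (x(v) = (4 + (2*v)*(-1 + v))² = (4 + 2*v*(-1 + v))²)
Z = 1/9804168256 (Z = 1/(4*(2 + 223² - 1*223)²) = 1/(4*(2 + 49729 - 223)²) = 1/(4*49508²) = 1/(4*2451042064) = 1/9804168256 ≈ 1.0200e-10)
(-28070 + Z)/(-21304 + 5526) = (-28070 + 1/9804168256)/(-21304 + 5526) = -275203002945919/9804168256/(-15778) = -275203002945919/9804168256*(-1/15778) = 275203002945919/154690166743168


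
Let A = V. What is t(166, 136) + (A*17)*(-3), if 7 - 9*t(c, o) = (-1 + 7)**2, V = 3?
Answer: -1406/9 ≈ -156.22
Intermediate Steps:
A = 3
t(c, o) = -29/9 (t(c, o) = 7/9 - (-1 + 7)**2/9 = 7/9 - 1/9*6**2 = 7/9 - 1/9*36 = 7/9 - 4 = -29/9)
t(166, 136) + (A*17)*(-3) = -29/9 + (3*17)*(-3) = -29/9 + 51*(-3) = -29/9 - 153 = -1406/9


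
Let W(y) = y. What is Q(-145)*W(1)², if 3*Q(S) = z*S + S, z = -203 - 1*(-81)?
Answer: 17545/3 ≈ 5848.3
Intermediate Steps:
z = -122 (z = -203 + 81 = -122)
Q(S) = -121*S/3 (Q(S) = (-122*S + S)/3 = (-121*S)/3 = -121*S/3)
Q(-145)*W(1)² = -121/3*(-145)*1² = (17545/3)*1 = 17545/3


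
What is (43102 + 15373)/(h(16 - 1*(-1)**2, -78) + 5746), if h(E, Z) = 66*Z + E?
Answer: 58475/613 ≈ 95.391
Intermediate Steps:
h(E, Z) = E + 66*Z
(43102 + 15373)/(h(16 - 1*(-1)**2, -78) + 5746) = (43102 + 15373)/(((16 - 1*(-1)**2) + 66*(-78)) + 5746) = 58475/(((16 - 1*1) - 5148) + 5746) = 58475/(((16 - 1) - 5148) + 5746) = 58475/((15 - 5148) + 5746) = 58475/(-5133 + 5746) = 58475/613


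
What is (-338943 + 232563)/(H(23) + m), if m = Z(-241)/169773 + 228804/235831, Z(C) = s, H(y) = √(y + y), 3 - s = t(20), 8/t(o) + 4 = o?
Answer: 132360474593924561327766264/57783980460370553202835 - 136423442425852461377012976*√46/57783980460370553202835 ≈ -13722.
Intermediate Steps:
t(o) = 8/(-4 + o)
s = 5/2 (s = 3 - 8/(-4 + 20) = 3 - 8/16 = 3 - 1*½ = 3 - ½ = 5/2 ≈ 2.5000)
H(y) = √2*√y (H(y) = √(2*y) = √2*√y)
Z(C) = 5/2
m = 77690662139/80075472726 (m = (5/2)/169773 + 228804/235831 = (5/2)*(1/169773) + 228804*(1/235831) = 5/339546 + 228804/235831 = 77690662139/80075472726 ≈ 0.97022)
(-338943 + 232563)/(H(23) + m) = (-338943 + 232563)/(√2*√23 + 77690662139/80075472726) = -106380/(√46 + 77690662139/80075472726) = -106380/(77690662139/80075472726 + √46)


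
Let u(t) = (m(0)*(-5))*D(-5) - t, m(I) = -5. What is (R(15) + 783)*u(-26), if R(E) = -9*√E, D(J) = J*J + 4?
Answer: 588033 - 6759*√15 ≈ 5.6186e+5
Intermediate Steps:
D(J) = 4 + J² (D(J) = J² + 4 = 4 + J²)
u(t) = 725 - t (u(t) = (-5*(-5))*(4 + (-5)²) - t = 25*(4 + 25) - t = 25*29 - t = 725 - t)
(R(15) + 783)*u(-26) = (-9*√15 + 783)*(725 - 1*(-26)) = (783 - 9*√15)*(725 + 26) = (783 - 9*√15)*751 = 588033 - 6759*√15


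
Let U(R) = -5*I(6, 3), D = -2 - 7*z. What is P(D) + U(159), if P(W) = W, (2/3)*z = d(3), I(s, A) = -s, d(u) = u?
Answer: -7/2 ≈ -3.5000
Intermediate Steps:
z = 9/2 (z = (3/2)*3 = 9/2 ≈ 4.5000)
D = -67/2 (D = -2 - 7*9/2 = -2 - 63/2 = -67/2 ≈ -33.500)
U(R) = 30 (U(R) = -(-5)*6 = -5*(-6) = 30)
P(D) + U(159) = -67/2 + 30 = -7/2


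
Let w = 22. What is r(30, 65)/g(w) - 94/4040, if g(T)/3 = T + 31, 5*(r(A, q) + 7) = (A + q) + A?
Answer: 9629/107060 ≈ 0.089940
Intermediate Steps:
r(A, q) = -7 + q/5 + 2*A/5 (r(A, q) = -7 + ((A + q) + A)/5 = -7 + (q + 2*A)/5 = -7 + (q/5 + 2*A/5) = -7 + q/5 + 2*A/5)
g(T) = 93 + 3*T (g(T) = 3*(T + 31) = 3*(31 + T) = 93 + 3*T)
r(30, 65)/g(w) - 94/4040 = (-7 + (⅕)*65 + (⅖)*30)/(93 + 3*22) - 94/4040 = (-7 + 13 + 12)/(93 + 66) - 94*1/4040 = 18/159 - 47/2020 = 18*(1/159) - 47/2020 = 6/53 - 47/2020 = 9629/107060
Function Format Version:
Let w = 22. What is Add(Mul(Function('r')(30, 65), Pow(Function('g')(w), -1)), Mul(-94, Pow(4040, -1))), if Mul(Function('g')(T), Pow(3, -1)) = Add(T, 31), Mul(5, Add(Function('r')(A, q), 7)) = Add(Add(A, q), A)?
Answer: Rational(9629, 107060) ≈ 0.089940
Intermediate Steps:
Function('r')(A, q) = Add(-7, Mul(Rational(1, 5), q), Mul(Rational(2, 5), A)) (Function('r')(A, q) = Add(-7, Mul(Rational(1, 5), Add(Add(A, q), A))) = Add(-7, Mul(Rational(1, 5), Add(q, Mul(2, A)))) = Add(-7, Add(Mul(Rational(1, 5), q), Mul(Rational(2, 5), A))) = Add(-7, Mul(Rational(1, 5), q), Mul(Rational(2, 5), A)))
Function('g')(T) = Add(93, Mul(3, T)) (Function('g')(T) = Mul(3, Add(T, 31)) = Mul(3, Add(31, T)) = Add(93, Mul(3, T)))
Add(Mul(Function('r')(30, 65), Pow(Function('g')(w), -1)), Mul(-94, Pow(4040, -1))) = Add(Mul(Add(-7, Mul(Rational(1, 5), 65), Mul(Rational(2, 5), 30)), Pow(Add(93, Mul(3, 22)), -1)), Mul(-94, Pow(4040, -1))) = Add(Mul(Add(-7, 13, 12), Pow(Add(93, 66), -1)), Mul(-94, Rational(1, 4040))) = Add(Mul(18, Pow(159, -1)), Rational(-47, 2020)) = Add(Mul(18, Rational(1, 159)), Rational(-47, 2020)) = Add(Rational(6, 53), Rational(-47, 2020)) = Rational(9629, 107060)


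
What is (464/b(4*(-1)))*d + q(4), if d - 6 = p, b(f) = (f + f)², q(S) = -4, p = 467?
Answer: 13701/4 ≈ 3425.3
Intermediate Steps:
b(f) = 4*f² (b(f) = (2*f)² = 4*f²)
d = 473 (d = 6 + 467 = 473)
(464/b(4*(-1)))*d + q(4) = (464/((4*(4*(-1))²)))*473 - 4 = (464/((4*(-4)²)))*473 - 4 = (464/((4*16)))*473 - 4 = (464/64)*473 - 4 = (464*(1/64))*473 - 4 = (29/4)*473 - 4 = 13717/4 - 4 = 13701/4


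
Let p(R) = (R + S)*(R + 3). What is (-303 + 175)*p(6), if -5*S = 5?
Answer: -5760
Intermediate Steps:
S = -1 (S = -⅕*5 = -1)
p(R) = (-1 + R)*(3 + R) (p(R) = (R - 1)*(R + 3) = (-1 + R)*(3 + R))
(-303 + 175)*p(6) = (-303 + 175)*(-3 + 6² + 2*6) = -128*(-3 + 36 + 12) = -128*45 = -5760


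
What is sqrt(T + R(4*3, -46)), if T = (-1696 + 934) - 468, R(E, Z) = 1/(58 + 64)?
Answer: I*sqrt(18307198)/122 ≈ 35.071*I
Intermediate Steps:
R(E, Z) = 1/122
T = -1230 (T = -762 - 468 = -1230)
sqrt(T + R(4*3, -46)) = sqrt(-1230 + 1/122) = sqrt(-150059/122) = I*sqrt(18307198)/122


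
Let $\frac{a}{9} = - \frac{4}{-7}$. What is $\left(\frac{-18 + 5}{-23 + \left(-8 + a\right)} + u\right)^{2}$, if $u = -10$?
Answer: $\frac{2954961}{32761} \approx 90.198$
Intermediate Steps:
$a = \frac{36}{7}$ ($a = 9 \left(- \frac{4}{-7}\right) = 9 \left(\left(-4\right) \left(- \frac{1}{7}\right)\right) = 9 \cdot \frac{4}{7} = \frac{36}{7} \approx 5.1429$)
$\left(\frac{-18 + 5}{-23 + \left(-8 + a\right)} + u\right)^{2} = \left(\frac{-18 + 5}{-23 + \left(-8 + \frac{36}{7}\right)} - 10\right)^{2} = \left(- \frac{13}{-23 - \frac{20}{7}} - 10\right)^{2} = \left(- \frac{13}{- \frac{181}{7}} - 10\right)^{2} = \left(\left(-13\right) \left(- \frac{7}{181}\right) - 10\right)^{2} = \left(\frac{91}{181} - 10\right)^{2} = \left(- \frac{1719}{181}\right)^{2} = \frac{2954961}{32761}$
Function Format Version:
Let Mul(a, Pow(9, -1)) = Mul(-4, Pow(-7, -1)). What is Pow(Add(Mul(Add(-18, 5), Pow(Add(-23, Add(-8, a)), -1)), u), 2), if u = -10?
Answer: Rational(2954961, 32761) ≈ 90.198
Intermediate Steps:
a = Rational(36, 7) (a = Mul(9, Mul(-4, Pow(-7, -1))) = Mul(9, Mul(-4, Rational(-1, 7))) = Mul(9, Rational(4, 7)) = Rational(36, 7) ≈ 5.1429)
Pow(Add(Mul(Add(-18, 5), Pow(Add(-23, Add(-8, a)), -1)), u), 2) = Pow(Add(Mul(Add(-18, 5), Pow(Add(-23, Add(-8, Rational(36, 7))), -1)), -10), 2) = Pow(Add(Mul(-13, Pow(Add(-23, Rational(-20, 7)), -1)), -10), 2) = Pow(Add(Mul(-13, Pow(Rational(-181, 7), -1)), -10), 2) = Pow(Add(Mul(-13, Rational(-7, 181)), -10), 2) = Pow(Add(Rational(91, 181), -10), 2) = Pow(Rational(-1719, 181), 2) = Rational(2954961, 32761)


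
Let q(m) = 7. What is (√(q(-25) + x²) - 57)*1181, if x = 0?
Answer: -67317 + 1181*√7 ≈ -64192.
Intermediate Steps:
(√(q(-25) + x²) - 57)*1181 = (√(7 + 0²) - 57)*1181 = (√(7 + 0) - 57)*1181 = (√7 - 57)*1181 = (-57 + √7)*1181 = -67317 + 1181*√7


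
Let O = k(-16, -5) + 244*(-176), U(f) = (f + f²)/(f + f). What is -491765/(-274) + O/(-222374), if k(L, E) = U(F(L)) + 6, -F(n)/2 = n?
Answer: 109367510601/60930476 ≈ 1795.0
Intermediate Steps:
F(n) = -2*n
U(f) = (f + f²)/(2*f) (U(f) = (f + f²)/((2*f)) = (f + f²)*(1/(2*f)) = (f + f²)/(2*f))
k(L, E) = 13/2 - L (k(L, E) = (½ + (-2*L)/2) + 6 = (½ - L) + 6 = 13/2 - L)
O = -85843/2 (O = (13/2 - 1*(-16)) + 244*(-176) = (13/2 + 16) - 42944 = 45/2 - 42944 = -85843/2 ≈ -42922.)
-491765/(-274) + O/(-222374) = -491765/(-274) - 85843/2/(-222374) = -491765*(-1/274) - 85843/2*(-1/222374) = 491765/274 + 85843/444748 = 109367510601/60930476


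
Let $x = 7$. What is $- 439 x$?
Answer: $-3073$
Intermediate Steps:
$- 439 x = \left(-439\right) 7 = -3073$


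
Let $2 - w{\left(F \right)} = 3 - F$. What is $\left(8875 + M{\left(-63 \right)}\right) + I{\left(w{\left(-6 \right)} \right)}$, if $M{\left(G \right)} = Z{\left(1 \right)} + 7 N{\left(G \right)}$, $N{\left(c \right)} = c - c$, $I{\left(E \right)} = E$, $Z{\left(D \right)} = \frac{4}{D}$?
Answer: $8872$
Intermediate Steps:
$w{\left(F \right)} = -1 + F$ ($w{\left(F \right)} = 2 - \left(3 - F\right) = 2 + \left(-3 + F\right) = -1 + F$)
$N{\left(c \right)} = 0$
$M{\left(G \right)} = 4$ ($M{\left(G \right)} = \frac{4}{1} + 7 \cdot 0 = 4 \cdot 1 + 0 = 4 + 0 = 4$)
$\left(8875 + M{\left(-63 \right)}\right) + I{\left(w{\left(-6 \right)} \right)} = \left(8875 + 4\right) - 7 = 8879 - 7 = 8872$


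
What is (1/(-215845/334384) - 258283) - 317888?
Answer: -124363963879/215845 ≈ -5.7617e+5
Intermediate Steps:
(1/(-215845/334384) - 258283) - 317888 = (-334384/215845 - 258283) - 317888 = -55749428519/215845 - 317888 = -124363963879/215845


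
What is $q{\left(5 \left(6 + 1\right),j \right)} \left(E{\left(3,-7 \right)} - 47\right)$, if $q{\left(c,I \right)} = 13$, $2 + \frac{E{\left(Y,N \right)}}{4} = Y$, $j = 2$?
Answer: $-559$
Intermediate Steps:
$E{\left(Y,N \right)} = -8 + 4 Y$
$q{\left(5 \left(6 + 1\right),j \right)} \left(E{\left(3,-7 \right)} - 47\right) = 13 \left(\left(-8 + 4 \cdot 3\right) - 47\right) = 13 \left(\left(-8 + 12\right) - 47\right) = 13 \left(4 - 47\right) = 13 \left(-43\right) = -559$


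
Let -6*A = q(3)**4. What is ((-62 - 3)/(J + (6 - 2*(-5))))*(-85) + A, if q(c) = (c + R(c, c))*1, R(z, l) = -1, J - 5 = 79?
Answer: 631/12 ≈ 52.583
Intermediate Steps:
J = 84 (J = 5 + 79 = 84)
q(c) = -1 + c (q(c) = (c - 1)*1 = (-1 + c)*1 = -1 + c)
A = -8/3 (A = -(-1 + 3)**4/6 = -1/6*2**4 = -1/6*16 = -8/3 ≈ -2.6667)
((-62 - 3)/(J + (6 - 2*(-5))))*(-85) + A = ((-62 - 3)/(84 + (6 - 2*(-5))))*(-85) - 8/3 = -65/(84 + (6 + 10))*(-85) - 8/3 = -65/(84 + 16)*(-85) - 8/3 = -65/100*(-85) - 8/3 = -65*1/100*(-85) - 8/3 = -13/20*(-85) - 8/3 = 221/4 - 8/3 = 631/12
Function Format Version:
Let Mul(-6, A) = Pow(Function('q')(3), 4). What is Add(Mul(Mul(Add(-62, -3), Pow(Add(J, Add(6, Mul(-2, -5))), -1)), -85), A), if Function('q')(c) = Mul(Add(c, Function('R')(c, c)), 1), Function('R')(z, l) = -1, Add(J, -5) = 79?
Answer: Rational(631, 12) ≈ 52.583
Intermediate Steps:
J = 84 (J = Add(5, 79) = 84)
Function('q')(c) = Add(-1, c) (Function('q')(c) = Mul(Add(c, -1), 1) = Mul(Add(-1, c), 1) = Add(-1, c))
A = Rational(-8, 3) (A = Mul(Rational(-1, 6), Pow(Add(-1, 3), 4)) = Mul(Rational(-1, 6), Pow(2, 4)) = Mul(Rational(-1, 6), 16) = Rational(-8, 3) ≈ -2.6667)
Add(Mul(Mul(Add(-62, -3), Pow(Add(J, Add(6, Mul(-2, -5))), -1)), -85), A) = Add(Mul(Mul(Add(-62, -3), Pow(Add(84, Add(6, Mul(-2, -5))), -1)), -85), Rational(-8, 3)) = Add(Mul(Mul(-65, Pow(Add(84, Add(6, 10)), -1)), -85), Rational(-8, 3)) = Add(Mul(Mul(-65, Pow(Add(84, 16), -1)), -85), Rational(-8, 3)) = Add(Mul(Mul(-65, Pow(100, -1)), -85), Rational(-8, 3)) = Add(Mul(Mul(-65, Rational(1, 100)), -85), Rational(-8, 3)) = Add(Mul(Rational(-13, 20), -85), Rational(-8, 3)) = Add(Rational(221, 4), Rational(-8, 3)) = Rational(631, 12)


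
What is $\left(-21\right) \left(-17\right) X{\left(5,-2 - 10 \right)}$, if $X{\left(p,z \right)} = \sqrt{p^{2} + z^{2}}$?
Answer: $4641$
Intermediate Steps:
$\left(-21\right) \left(-17\right) X{\left(5,-2 - 10 \right)} = \left(-21\right) \left(-17\right) \sqrt{5^{2} + \left(-2 - 10\right)^{2}} = 357 \sqrt{25 + \left(-2 - 10\right)^{2}} = 357 \sqrt{25 + \left(-12\right)^{2}} = 357 \sqrt{25 + 144} = 357 \sqrt{169} = 357 \cdot 13 = 4641$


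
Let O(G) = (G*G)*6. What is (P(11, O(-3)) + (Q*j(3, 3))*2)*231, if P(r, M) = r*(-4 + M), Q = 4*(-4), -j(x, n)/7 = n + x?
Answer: 437514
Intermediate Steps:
j(x, n) = -7*n - 7*x (j(x, n) = -7*(n + x) = -7*n - 7*x)
O(G) = 6*G² (O(G) = G²*6 = 6*G²)
Q = -16
(P(11, O(-3)) + (Q*j(3, 3))*2)*231 = (11*(-4 + 6*(-3)²) - 16*(-7*3 - 7*3)*2)*231 = (11*(-4 + 6*9) - 16*(-21 - 21)*2)*231 = (11*(-4 + 54) - 16*(-42)*2)*231 = (11*50 + 672*2)*231 = (550 + 1344)*231 = 1894*231 = 437514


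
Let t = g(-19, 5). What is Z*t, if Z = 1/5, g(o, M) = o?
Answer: -19/5 ≈ -3.8000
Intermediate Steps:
Z = 1/5 ≈ 0.20000
t = -19
Z*t = (1/5)*(-19) = -19/5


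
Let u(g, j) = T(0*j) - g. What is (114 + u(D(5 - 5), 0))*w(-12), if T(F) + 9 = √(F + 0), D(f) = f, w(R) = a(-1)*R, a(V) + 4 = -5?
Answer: 11340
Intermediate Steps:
a(V) = -9 (a(V) = -4 - 5 = -9)
w(R) = -9*R
T(F) = -9 + √F (T(F) = -9 + √(F + 0) = -9 + √F)
u(g, j) = -9 - g (u(g, j) = (-9 + √(0*j)) - g = (-9 + √0) - g = (-9 + 0) - g = -9 - g)
(114 + u(D(5 - 5), 0))*w(-12) = (114 + (-9 - (5 - 5)))*(-9*(-12)) = (114 + (-9 - 1*0))*108 = (114 + (-9 + 0))*108 = (114 - 9)*108 = 105*108 = 11340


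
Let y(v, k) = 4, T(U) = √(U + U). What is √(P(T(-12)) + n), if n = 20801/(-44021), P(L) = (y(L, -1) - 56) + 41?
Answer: 2*I*√5558003418/44021 ≈ 3.3871*I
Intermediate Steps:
T(U) = √2*√U (T(U) = √(2*U) = √2*√U)
P(L) = -11 (P(L) = (4 - 56) + 41 = -52 + 41 = -11)
n = -20801/44021 (n = 20801*(-1/44021) = -20801/44021 ≈ -0.47252)
√(P(T(-12)) + n) = √(-11 - 20801/44021) = √(-505032/44021) = 2*I*√5558003418/44021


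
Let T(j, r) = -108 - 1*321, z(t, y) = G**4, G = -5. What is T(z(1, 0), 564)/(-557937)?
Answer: 143/185979 ≈ 0.00076890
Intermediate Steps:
z(t, y) = 625 (z(t, y) = (-5)**4 = 625)
T(j, r) = -429 (T(j, r) = -108 - 321 = -429)
T(z(1, 0), 564)/(-557937) = -429/(-557937) = -429*(-1/557937) = 143/185979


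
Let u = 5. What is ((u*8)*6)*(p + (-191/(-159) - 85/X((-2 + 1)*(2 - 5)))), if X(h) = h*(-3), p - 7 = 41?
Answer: 2237920/159 ≈ 14075.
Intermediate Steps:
p = 48 (p = 7 + 41 = 48)
X(h) = -3*h
((u*8)*6)*(p + (-191/(-159) - 85/X((-2 + 1)*(2 - 5)))) = ((5*8)*6)*(48 + (-191/(-159) - 85*(-1/(3*(-2 + 1)*(2 - 5))))) = (40*6)*(48 + (-191*(-1/159) - 85/((-(-3)*(-3))))) = 240*(48 + (191/159 - 85/((-3*3)))) = 240*(48 + (191/159 - 85/(-9))) = 240*(48 + (191/159 - 85*(-⅑))) = 240*(48 + (191/159 + 85/9)) = 240*(48 + 5078/477) = 240*(27974/477) = 2237920/159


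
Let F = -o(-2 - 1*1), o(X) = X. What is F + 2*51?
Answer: 105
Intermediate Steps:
F = 3 (F = -(-2 - 1*1) = -(-2 - 1) = -1*(-3) = 3)
F + 2*51 = 3 + 2*51 = 3 + 102 = 105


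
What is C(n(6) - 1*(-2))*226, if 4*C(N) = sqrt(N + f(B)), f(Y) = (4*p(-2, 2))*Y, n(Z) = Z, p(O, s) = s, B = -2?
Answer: 113*I*sqrt(2) ≈ 159.81*I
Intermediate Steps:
f(Y) = 8*Y (f(Y) = (4*2)*Y = 8*Y)
C(N) = sqrt(-16 + N)/4 (C(N) = sqrt(N + 8*(-2))/4 = sqrt(N - 16)/4 = sqrt(-16 + N)/4)
C(n(6) - 1*(-2))*226 = (sqrt(-16 + (6 - 1*(-2)))/4)*226 = (sqrt(-16 + (6 + 2))/4)*226 = (sqrt(-16 + 8)/4)*226 = (sqrt(-8)/4)*226 = ((2*I*sqrt(2))/4)*226 = (I*sqrt(2)/2)*226 = 113*I*sqrt(2)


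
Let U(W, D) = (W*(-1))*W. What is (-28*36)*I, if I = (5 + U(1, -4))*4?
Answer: -16128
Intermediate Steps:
U(W, D) = -W² (U(W, D) = (-W)*W = -W²)
I = 16 (I = (5 - 1*1²)*4 = (5 - 1*1)*4 = (5 - 1)*4 = 4*4 = 16)
(-28*36)*I = -28*36*16 = -1008*16 = -16128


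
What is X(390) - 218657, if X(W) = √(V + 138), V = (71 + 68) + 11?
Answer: -218657 + 12*√2 ≈ -2.1864e+5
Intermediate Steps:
V = 150 (V = 139 + 11 = 150)
X(W) = 12*√2 (X(W) = √(150 + 138) = √288 = 12*√2)
X(390) - 218657 = 12*√2 - 218657 = -218657 + 12*√2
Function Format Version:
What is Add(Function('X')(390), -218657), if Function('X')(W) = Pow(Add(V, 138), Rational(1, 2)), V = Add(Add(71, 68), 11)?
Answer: Add(-218657, Mul(12, Pow(2, Rational(1, 2)))) ≈ -2.1864e+5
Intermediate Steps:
V = 150 (V = Add(139, 11) = 150)
Function('X')(W) = Mul(12, Pow(2, Rational(1, 2))) (Function('X')(W) = Pow(Add(150, 138), Rational(1, 2)) = Pow(288, Rational(1, 2)) = Mul(12, Pow(2, Rational(1, 2))))
Add(Function('X')(390), -218657) = Add(Mul(12, Pow(2, Rational(1, 2))), -218657) = Add(-218657, Mul(12, Pow(2, Rational(1, 2))))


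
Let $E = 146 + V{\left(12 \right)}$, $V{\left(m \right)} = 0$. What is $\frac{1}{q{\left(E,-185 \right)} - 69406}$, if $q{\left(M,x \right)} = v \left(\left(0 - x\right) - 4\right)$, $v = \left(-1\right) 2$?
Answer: $- \frac{1}{69768} \approx -1.4333 \cdot 10^{-5}$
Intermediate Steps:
$v = -2$
$E = 146$ ($E = 146 + 0 = 146$)
$q{\left(M,x \right)} = 8 + 2 x$ ($q{\left(M,x \right)} = - 2 \left(\left(0 - x\right) - 4\right) = - 2 \left(- x - 4\right) = - 2 \left(-4 - x\right) = 8 + 2 x$)
$\frac{1}{q{\left(E,-185 \right)} - 69406} = \frac{1}{\left(8 + 2 \left(-185\right)\right) - 69406} = \frac{1}{\left(8 - 370\right) - 69406} = \frac{1}{-362 - 69406} = \frac{1}{-69768} = - \frac{1}{69768}$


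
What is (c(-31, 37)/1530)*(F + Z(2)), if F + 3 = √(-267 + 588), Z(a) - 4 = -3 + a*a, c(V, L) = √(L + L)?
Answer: √74*(2 + √321)/1530 ≈ 0.11198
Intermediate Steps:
c(V, L) = √2*√L (c(V, L) = √(2*L) = √2*√L)
Z(a) = 1 + a² (Z(a) = 4 + (-3 + a*a) = 4 + (-3 + a²) = 1 + a²)
F = -3 + √321 (F = -3 + √(-267 + 588) = -3 + √321 ≈ 14.916)
(c(-31, 37)/1530)*(F + Z(2)) = ((√2*√37)/1530)*((-3 + √321) + (1 + 2²)) = (√74*(1/1530))*((-3 + √321) + (1 + 4)) = (√74/1530)*((-3 + √321) + 5) = (√74/1530)*(2 + √321) = √74*(2 + √321)/1530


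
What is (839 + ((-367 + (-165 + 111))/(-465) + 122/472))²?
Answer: 8500762736575561/12042867600 ≈ 7.0588e+5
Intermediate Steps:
(839 + ((-367 + (-165 + 111))/(-465) + 122/472))² = (839 + ((-367 - 54)*(-1/465) + 122*(1/472)))² = (839 + (-421*(-1/465) + 61/236))² = (839 + (421/465 + 61/236))² = (839 + 127721/109740)² = (92199581/109740)² = 8500762736575561/12042867600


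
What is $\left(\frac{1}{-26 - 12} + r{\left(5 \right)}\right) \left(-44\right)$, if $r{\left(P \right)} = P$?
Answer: $- \frac{4158}{19} \approx -218.84$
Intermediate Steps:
$\left(\frac{1}{-26 - 12} + r{\left(5 \right)}\right) \left(-44\right) = \left(\frac{1}{-26 - 12} + 5\right) \left(-44\right) = \left(\frac{1}{-38} + 5\right) \left(-44\right) = \left(- \frac{1}{38} + 5\right) \left(-44\right) = \frac{189}{38} \left(-44\right) = - \frac{4158}{19}$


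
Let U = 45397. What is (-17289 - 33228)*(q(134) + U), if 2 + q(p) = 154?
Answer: -2300998833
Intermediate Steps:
q(p) = 152 (q(p) = -2 + 154 = 152)
(-17289 - 33228)*(q(134) + U) = (-17289 - 33228)*(152 + 45397) = -50517*45549 = -2300998833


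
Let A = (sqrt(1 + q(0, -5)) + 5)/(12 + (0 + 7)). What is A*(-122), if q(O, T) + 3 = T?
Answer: -610/19 - 122*I*sqrt(7)/19 ≈ -32.105 - 16.988*I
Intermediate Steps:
q(O, T) = -3 + T
A = 5/19 + I*sqrt(7)/19 (A = (sqrt(1 + (-3 - 5)) + 5)/(12 + (0 + 7)) = (sqrt(1 - 8) + 5)/(12 + 7) = (sqrt(-7) + 5)/19 = (I*sqrt(7) + 5)*(1/19) = (5 + I*sqrt(7))*(1/19) = 5/19 + I*sqrt(7)/19 ≈ 0.26316 + 0.13925*I)
A*(-122) = (5/19 + I*sqrt(7)/19)*(-122) = -610/19 - 122*I*sqrt(7)/19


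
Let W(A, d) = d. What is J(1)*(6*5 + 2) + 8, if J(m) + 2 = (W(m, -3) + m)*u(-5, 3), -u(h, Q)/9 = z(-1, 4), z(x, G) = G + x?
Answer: 1672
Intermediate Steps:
u(h, Q) = -27 (u(h, Q) = -9*(4 - 1) = -9*3 = -27)
J(m) = 79 - 27*m (J(m) = -2 + (-3 + m)*(-27) = -2 + (81 - 27*m) = 79 - 27*m)
J(1)*(6*5 + 2) + 8 = (79 - 27*1)*(6*5 + 2) + 8 = (79 - 27)*(30 + 2) + 8 = 52*32 + 8 = 1664 + 8 = 1672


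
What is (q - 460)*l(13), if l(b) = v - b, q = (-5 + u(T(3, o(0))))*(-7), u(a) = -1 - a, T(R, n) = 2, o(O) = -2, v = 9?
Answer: 1616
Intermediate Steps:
q = 56 (q = (-5 + (-1 - 1*2))*(-7) = (-5 + (-1 - 2))*(-7) = (-5 - 3)*(-7) = -8*(-7) = 56)
l(b) = 9 - b
(q - 460)*l(13) = (56 - 460)*(9 - 1*13) = -404*(9 - 13) = -404*(-4) = 1616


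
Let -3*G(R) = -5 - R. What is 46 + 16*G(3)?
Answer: 266/3 ≈ 88.667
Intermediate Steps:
G(R) = 5/3 + R/3 (G(R) = -(-5 - R)/3 = 5/3 + R/3)
46 + 16*G(3) = 46 + 16*(5/3 + (1/3)*3) = 46 + 16*(5/3 + 1) = 46 + 16*(8/3) = 46 + 128/3 = 266/3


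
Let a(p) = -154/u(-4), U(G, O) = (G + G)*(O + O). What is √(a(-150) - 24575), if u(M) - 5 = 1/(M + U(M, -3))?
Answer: I*√1201765071/221 ≈ 156.86*I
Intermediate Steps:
U(G, O) = 4*G*O (U(G, O) = (2*G)*(2*O) = 4*G*O)
u(M) = 5 - 1/(11*M) (u(M) = 5 + 1/(M + 4*M*(-3)) = 5 + 1/(M - 12*M) = 5 + 1/(-11*M) = 5 - 1/(11*M))
a(p) = -6776/221 (a(p) = -154/(5 - 1/11/(-4)) = -154/(5 - 1/11*(-¼)) = -154/(5 + 1/44) = -154/221/44 = -154*44/221 = -6776/221)
√(a(-150) - 24575) = √(-6776/221 - 24575) = √(-5437851/221) = I*√1201765071/221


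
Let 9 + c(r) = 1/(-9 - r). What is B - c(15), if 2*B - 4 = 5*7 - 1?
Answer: 673/24 ≈ 28.042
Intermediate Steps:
B = 19 (B = 2 + (5*7 - 1)/2 = 2 + (35 - 1)/2 = 2 + (1/2)*34 = 2 + 17 = 19)
c(r) = -9 + 1/(-9 - r)
B - c(15) = 19 - (-82 - 9*15)/(9 + 15) = 19 - (-82 - 135)/24 = 19 - (-217)/24 = 19 - 1*(-217/24) = 19 + 217/24 = 673/24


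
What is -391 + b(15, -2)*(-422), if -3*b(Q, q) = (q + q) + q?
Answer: -1235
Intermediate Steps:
b(Q, q) = -q (b(Q, q) = -((q + q) + q)/3 = -(2*q + q)/3 = -q)
-391 + b(15, -2)*(-422) = -391 - 1*(-2)*(-422) = -391 + 2*(-422) = -391 - 844 = -1235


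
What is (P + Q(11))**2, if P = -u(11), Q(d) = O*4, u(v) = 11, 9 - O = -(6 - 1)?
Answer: 2025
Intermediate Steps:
O = 14 (O = 9 - (-1)*(6 - 1) = 9 - (-1)*5 = 9 - 1*(-5) = 9 + 5 = 14)
Q(d) = 56 (Q(d) = 14*4 = 56)
P = -11 (P = -1*11 = -11)
(P + Q(11))**2 = (-11 + 56)**2 = 45**2 = 2025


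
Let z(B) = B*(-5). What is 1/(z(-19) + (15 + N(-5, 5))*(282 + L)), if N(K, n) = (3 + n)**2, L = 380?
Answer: 1/52393 ≈ 1.9087e-5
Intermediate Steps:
z(B) = -5*B
1/(z(-19) + (15 + N(-5, 5))*(282 + L)) = 1/(-5*(-19) + (15 + (3 + 5)**2)*(282 + 380)) = 1/(95 + (15 + 8**2)*662) = 1/(95 + (15 + 64)*662) = 1/(95 + 79*662) = 1/(95 + 52298) = 1/52393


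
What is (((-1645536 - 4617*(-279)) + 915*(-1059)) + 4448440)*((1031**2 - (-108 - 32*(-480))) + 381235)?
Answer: 4461251762528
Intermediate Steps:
(((-1645536 - 4617*(-279)) + 915*(-1059)) + 4448440)*((1031**2 - (-108 - 32*(-480))) + 381235) = (((-1645536 + 1288143) - 968985) + 4448440)*((1062961 - (-108 + 15360)) + 381235) = ((-357393 - 968985) + 4448440)*((1062961 - 1*15252) + 381235) = (-1326378 + 4448440)*((1062961 - 15252) + 381235) = 3122062*(1047709 + 381235) = 3122062*1428944 = 4461251762528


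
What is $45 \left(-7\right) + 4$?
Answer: $-311$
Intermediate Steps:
$45 \left(-7\right) + 4 = -315 + 4 = -311$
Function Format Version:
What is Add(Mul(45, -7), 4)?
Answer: -311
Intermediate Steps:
Add(Mul(45, -7), 4) = Add(-315, 4) = -311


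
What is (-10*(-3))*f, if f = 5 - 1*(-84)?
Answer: 2670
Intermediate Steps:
f = 89 (f = 5 + 84 = 89)
(-10*(-3))*f = -10*(-3)*89 = 30*89 = 2670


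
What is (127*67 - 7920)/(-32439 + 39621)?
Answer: 31/378 ≈ 0.082011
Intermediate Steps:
(127*67 - 7920)/(-32439 + 39621) = (8509 - 7920)/7182 = 589*(1/7182) = 31/378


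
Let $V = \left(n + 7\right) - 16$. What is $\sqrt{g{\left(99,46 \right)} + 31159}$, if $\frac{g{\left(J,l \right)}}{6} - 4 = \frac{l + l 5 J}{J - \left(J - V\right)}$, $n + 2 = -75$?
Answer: $\frac{\sqrt{54714103}}{43} \approx 172.02$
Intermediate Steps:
$n = -77$ ($n = -2 - 75 = -77$)
$V = -86$ ($V = \left(-77 + 7\right) - 16 = -70 - 16 = -86$)
$g{\left(J,l \right)} = 24 - \frac{3 l}{43} - \frac{15 J l}{43}$ ($g{\left(J,l \right)} = 24 + 6 \frac{l + l 5 J}{J - \left(86 + J\right)} = 24 + 6 \frac{l + 5 l J}{-86} = 24 + 6 \left(l + 5 J l\right) \left(- \frac{1}{86}\right) = 24 + 6 \left(- \frac{l}{86} - \frac{5 J l}{86}\right) = 24 - \left(\frac{3 l}{43} + \frac{15 J l}{43}\right) = 24 - \frac{3 l}{43} - \frac{15 J l}{43}$)
$\sqrt{g{\left(99,46 \right)} + 31159} = \sqrt{\left(24 - \frac{138}{43} - \frac{1485}{43} \cdot 46\right) + 31159} = \sqrt{\left(24 - \frac{138}{43} - \frac{68310}{43}\right) + 31159} = \sqrt{- \frac{67416}{43} + 31159} = \sqrt{\frac{1272421}{43}} = \frac{\sqrt{54714103}}{43}$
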